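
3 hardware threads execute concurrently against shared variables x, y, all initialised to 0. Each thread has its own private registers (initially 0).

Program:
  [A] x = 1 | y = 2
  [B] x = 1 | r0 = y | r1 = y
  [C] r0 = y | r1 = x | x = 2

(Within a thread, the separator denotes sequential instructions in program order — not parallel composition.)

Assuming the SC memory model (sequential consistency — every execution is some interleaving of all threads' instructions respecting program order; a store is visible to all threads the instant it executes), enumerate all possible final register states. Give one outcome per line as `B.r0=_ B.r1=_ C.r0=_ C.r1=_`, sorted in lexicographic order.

outcome vector order: (B.r0,B.r1,C.r0,C.r1)
|SC outcomes| = 9

B.r0=0 B.r1=0 C.r0=0 C.r1=0
B.r0=0 B.r1=0 C.r0=0 C.r1=1
B.r0=0 B.r1=0 C.r0=2 C.r1=1
B.r0=0 B.r1=2 C.r0=0 C.r1=0
B.r0=0 B.r1=2 C.r0=0 C.r1=1
B.r0=0 B.r1=2 C.r0=2 C.r1=1
B.r0=2 B.r1=2 C.r0=0 C.r1=0
B.r0=2 B.r1=2 C.r0=0 C.r1=1
B.r0=2 B.r1=2 C.r0=2 C.r1=1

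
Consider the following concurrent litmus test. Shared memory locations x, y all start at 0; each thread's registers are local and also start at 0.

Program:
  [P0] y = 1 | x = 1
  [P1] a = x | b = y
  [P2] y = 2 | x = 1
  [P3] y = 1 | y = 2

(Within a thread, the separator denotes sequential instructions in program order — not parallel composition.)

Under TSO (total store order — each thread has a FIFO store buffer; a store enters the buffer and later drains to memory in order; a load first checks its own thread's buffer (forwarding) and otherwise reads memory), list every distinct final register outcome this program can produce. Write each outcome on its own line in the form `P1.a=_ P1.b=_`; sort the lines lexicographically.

P1.a=0 P1.b=0
P1.a=0 P1.b=1
P1.a=0 P1.b=2
P1.a=1 P1.b=1
P1.a=1 P1.b=2

outcome vector order: (P1.a,P1.b)
|TSO outcomes| = 5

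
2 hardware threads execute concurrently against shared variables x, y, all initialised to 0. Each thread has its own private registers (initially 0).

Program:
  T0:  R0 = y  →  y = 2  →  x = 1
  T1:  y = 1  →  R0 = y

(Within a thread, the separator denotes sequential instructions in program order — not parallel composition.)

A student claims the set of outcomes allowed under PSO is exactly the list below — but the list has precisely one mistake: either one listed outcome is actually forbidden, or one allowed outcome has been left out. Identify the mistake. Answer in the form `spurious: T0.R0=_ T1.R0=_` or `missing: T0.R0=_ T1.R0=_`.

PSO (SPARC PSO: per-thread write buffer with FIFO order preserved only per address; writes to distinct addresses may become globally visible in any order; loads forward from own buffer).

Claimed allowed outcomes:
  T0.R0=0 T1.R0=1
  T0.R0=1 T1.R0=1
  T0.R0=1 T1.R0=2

missing: T0.R0=0 T1.R0=2

outcome vector order: (T0.R0,T1.R0)
under PSO → 01 02 11 12
PSO∖claimed = {02}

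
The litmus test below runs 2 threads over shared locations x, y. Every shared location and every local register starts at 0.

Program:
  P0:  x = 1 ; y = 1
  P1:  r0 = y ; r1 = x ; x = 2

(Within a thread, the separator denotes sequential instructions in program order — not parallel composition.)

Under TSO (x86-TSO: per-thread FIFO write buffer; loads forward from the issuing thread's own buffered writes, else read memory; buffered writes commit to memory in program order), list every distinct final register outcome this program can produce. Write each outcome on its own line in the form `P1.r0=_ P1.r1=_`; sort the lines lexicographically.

outcome vector order: (P1.r0,P1.r1)
|TSO outcomes| = 3

P1.r0=0 P1.r1=0
P1.r0=0 P1.r1=1
P1.r0=1 P1.r1=1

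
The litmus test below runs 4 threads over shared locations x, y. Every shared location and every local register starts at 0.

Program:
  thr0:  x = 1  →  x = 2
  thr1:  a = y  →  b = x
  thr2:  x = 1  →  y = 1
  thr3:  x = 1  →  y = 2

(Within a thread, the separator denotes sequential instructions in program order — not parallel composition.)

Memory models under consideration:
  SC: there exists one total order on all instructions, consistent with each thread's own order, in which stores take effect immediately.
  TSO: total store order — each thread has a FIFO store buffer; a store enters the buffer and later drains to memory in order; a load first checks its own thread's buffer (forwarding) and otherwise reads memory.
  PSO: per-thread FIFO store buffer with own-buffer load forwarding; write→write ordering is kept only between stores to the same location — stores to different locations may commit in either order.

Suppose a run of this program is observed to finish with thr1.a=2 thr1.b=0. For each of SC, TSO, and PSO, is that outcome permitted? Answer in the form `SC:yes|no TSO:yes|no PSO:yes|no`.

outcome vector order: (thr1.a,thr1.b)
SC: 7 outcomes — {00; 01; 02; 11; 12; 21; 22}
TSO: 7 outcomes — {00; 01; 02; 11; 12; 21; 22}
PSO: 9 outcomes — {00; 01; 02; 10; 11; 12; 20; 21; 22}
target 20 ∈ {PSO}

SC:no TSO:no PSO:yes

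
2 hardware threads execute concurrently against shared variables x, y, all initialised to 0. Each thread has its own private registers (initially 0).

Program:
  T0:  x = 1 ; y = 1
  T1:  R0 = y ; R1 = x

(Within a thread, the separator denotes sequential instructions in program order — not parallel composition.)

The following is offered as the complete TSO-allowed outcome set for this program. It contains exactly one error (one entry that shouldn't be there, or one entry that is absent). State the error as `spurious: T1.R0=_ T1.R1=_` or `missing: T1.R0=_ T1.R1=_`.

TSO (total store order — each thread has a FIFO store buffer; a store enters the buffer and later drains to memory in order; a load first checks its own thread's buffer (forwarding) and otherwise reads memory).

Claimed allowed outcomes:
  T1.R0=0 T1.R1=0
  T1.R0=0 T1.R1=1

outcome vector order: (T1.R0,T1.R1)
TSO (3): 00; 01; 11
TSO∖claimed = {11}

missing: T1.R0=1 T1.R1=1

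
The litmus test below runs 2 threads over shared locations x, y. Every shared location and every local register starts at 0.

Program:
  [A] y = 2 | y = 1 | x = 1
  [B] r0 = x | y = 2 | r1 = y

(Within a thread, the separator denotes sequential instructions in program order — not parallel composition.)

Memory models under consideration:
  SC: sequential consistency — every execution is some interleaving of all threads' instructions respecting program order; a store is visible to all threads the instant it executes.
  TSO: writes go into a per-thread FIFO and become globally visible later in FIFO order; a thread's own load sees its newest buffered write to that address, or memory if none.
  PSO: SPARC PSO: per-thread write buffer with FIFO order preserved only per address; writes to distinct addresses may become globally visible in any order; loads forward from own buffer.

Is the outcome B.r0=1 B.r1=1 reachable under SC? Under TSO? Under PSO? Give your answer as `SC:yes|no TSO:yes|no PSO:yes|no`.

outcome vector order: (B.r0,B.r1)
under SC → 01 02 12
under TSO → 01 02 12
under PSO → 01 02 11 12
target 11 ∈ {PSO}

SC:no TSO:no PSO:yes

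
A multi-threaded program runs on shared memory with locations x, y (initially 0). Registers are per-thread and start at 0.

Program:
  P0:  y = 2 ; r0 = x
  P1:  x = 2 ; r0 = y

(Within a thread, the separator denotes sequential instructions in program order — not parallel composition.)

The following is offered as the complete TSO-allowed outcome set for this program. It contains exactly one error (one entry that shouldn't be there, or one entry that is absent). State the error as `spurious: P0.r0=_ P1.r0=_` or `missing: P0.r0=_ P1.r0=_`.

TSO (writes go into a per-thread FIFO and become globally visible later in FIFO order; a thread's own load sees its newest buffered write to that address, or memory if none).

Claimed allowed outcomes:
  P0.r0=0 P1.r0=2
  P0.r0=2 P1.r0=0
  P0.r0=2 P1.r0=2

missing: P0.r0=0 P1.r0=0

outcome vector order: (P0.r0,P1.r0)
TSO (4): (0,0); (0,2); (2,0); (2,2)
TSO∖claimed = {(0,0)}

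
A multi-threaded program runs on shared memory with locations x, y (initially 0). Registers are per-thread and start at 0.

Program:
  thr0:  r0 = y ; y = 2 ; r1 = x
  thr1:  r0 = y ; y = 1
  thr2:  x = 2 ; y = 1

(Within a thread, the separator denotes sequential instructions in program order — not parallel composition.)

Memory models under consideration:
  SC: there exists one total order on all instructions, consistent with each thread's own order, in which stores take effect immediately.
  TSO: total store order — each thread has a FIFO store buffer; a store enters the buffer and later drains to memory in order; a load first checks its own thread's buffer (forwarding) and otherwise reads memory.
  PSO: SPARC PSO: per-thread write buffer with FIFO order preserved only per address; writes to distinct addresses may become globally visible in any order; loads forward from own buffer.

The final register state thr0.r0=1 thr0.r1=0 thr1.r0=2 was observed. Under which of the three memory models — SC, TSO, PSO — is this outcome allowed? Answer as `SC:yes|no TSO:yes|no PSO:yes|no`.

outcome vector order: (thr0.r0,thr0.r1,thr1.r0)
under SC → (0,0,0), (0,0,1), (0,0,2), (0,2,0), (0,2,1), (0,2,2), (1,0,0), (1,2,0), (1,2,1), (1,2,2)
under TSO → (0,0,0), (0,0,1), (0,0,2), (0,2,0), (0,2,1), (0,2,2), (1,0,0), (1,2,0), (1,2,1), (1,2,2)
under PSO → (0,0,0), (0,0,1), (0,0,2), (0,2,0), (0,2,1), (0,2,2), (1,0,0), (1,0,1), (1,0,2), (1,2,0), (1,2,1), (1,2,2)
target (1,0,2) ∈ {PSO}

SC:no TSO:no PSO:yes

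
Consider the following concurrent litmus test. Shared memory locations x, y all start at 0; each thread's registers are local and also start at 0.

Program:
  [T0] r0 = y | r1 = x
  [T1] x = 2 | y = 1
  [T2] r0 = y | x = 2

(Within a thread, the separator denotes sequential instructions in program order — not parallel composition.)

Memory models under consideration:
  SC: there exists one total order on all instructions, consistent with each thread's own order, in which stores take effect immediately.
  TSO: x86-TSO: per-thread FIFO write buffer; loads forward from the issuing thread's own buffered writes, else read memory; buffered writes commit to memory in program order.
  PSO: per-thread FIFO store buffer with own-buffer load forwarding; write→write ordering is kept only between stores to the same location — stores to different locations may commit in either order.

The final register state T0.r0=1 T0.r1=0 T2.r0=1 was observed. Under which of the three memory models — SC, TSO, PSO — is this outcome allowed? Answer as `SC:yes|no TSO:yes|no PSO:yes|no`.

outcome vector order: (T0.r0,T0.r1,T2.r0)
under SC → 000, 001, 020, 021, 120, 121
under TSO → 000, 001, 020, 021, 120, 121
under PSO → 000, 001, 020, 021, 100, 101, 120, 121
target 101 ∈ {PSO}

SC:no TSO:no PSO:yes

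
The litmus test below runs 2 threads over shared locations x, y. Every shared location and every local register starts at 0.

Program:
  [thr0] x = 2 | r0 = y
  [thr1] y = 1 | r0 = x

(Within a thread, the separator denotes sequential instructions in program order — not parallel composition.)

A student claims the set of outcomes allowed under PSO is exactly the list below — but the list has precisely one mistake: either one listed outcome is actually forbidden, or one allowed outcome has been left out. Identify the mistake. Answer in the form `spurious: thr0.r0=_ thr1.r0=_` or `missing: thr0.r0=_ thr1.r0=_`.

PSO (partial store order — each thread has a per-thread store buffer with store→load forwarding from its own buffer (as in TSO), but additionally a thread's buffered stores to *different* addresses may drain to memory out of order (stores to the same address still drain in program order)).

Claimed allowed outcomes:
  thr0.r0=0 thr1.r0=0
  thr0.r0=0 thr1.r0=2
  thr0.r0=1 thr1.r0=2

outcome vector order: (thr0.r0,thr1.r0)
PSO: 4 outcomes — {00; 02; 10; 12}
PSO∖claimed = {10}

missing: thr0.r0=1 thr1.r0=0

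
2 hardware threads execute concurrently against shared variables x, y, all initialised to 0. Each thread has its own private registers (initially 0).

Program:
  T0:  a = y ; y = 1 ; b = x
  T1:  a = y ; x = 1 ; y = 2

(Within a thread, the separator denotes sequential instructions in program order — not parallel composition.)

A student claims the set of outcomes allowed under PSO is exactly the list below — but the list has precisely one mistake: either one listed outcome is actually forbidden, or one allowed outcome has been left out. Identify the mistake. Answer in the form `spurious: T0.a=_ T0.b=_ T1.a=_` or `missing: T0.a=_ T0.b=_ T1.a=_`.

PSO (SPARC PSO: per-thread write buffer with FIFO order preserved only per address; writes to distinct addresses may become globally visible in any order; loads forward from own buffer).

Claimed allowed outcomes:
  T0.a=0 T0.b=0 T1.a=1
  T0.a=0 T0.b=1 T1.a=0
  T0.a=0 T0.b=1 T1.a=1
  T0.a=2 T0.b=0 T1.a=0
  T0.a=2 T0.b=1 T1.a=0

outcome vector order: (T0.a,T0.b,T1.a)
[PSO] allowed = {(0,0,0), (0,0,1), (0,1,0), (0,1,1), (2,0,0), (2,1,0)}
PSO∖claimed = {(0,0,0)}

missing: T0.a=0 T0.b=0 T1.a=0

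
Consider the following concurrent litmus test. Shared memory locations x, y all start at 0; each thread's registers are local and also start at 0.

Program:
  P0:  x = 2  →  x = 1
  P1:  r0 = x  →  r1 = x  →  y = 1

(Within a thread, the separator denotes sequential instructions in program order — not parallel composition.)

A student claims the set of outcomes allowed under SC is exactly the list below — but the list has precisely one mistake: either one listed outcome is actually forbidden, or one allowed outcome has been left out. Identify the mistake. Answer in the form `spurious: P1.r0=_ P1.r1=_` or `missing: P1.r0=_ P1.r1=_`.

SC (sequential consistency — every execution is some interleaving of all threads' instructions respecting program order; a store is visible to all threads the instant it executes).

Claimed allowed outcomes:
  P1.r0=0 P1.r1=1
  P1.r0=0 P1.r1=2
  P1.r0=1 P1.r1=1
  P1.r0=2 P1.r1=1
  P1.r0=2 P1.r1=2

missing: P1.r0=0 P1.r1=0

outcome vector order: (P1.r0,P1.r1)
under SC → (0,0); (0,1); (0,2); (1,1); (2,1); (2,2)
SC∖claimed = {(0,0)}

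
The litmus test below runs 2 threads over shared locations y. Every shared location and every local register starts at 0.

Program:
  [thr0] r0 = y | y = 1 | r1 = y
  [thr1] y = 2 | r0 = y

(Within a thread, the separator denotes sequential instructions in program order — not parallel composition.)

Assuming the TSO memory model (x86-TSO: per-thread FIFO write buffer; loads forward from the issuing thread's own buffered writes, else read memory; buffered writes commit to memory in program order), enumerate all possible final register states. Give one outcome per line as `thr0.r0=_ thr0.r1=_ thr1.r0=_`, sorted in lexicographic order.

thr0.r0=0 thr0.r1=1 thr1.r0=1
thr0.r0=0 thr0.r1=1 thr1.r0=2
thr0.r0=0 thr0.r1=2 thr1.r0=2
thr0.r0=2 thr0.r1=1 thr1.r0=1
thr0.r0=2 thr0.r1=1 thr1.r0=2

outcome vector order: (thr0.r0,thr0.r1,thr1.r0)
|TSO outcomes| = 5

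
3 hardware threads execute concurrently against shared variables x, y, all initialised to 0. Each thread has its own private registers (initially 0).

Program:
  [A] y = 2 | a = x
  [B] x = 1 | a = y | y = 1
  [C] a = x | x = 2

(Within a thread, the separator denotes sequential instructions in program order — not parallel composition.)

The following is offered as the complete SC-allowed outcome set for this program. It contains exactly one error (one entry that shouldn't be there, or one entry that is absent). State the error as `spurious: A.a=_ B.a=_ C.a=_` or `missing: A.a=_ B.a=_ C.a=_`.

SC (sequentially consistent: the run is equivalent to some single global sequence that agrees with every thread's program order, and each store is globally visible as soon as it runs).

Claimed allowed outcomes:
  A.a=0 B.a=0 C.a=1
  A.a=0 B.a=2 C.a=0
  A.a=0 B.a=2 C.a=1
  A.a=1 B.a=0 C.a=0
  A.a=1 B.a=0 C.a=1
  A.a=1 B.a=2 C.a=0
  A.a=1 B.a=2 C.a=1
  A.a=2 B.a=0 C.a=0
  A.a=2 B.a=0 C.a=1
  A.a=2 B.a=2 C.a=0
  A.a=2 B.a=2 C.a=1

outcome vector order: (A.a,B.a,C.a)
under SC → <0 2 0>, <0 2 1>, <1 0 0>, <1 0 1>, <1 2 0>, <1 2 1>, <2 0 0>, <2 0 1>, <2 2 0>, <2 2 1>
claimed∖SC = {<0 0 1>}

spurious: A.a=0 B.a=0 C.a=1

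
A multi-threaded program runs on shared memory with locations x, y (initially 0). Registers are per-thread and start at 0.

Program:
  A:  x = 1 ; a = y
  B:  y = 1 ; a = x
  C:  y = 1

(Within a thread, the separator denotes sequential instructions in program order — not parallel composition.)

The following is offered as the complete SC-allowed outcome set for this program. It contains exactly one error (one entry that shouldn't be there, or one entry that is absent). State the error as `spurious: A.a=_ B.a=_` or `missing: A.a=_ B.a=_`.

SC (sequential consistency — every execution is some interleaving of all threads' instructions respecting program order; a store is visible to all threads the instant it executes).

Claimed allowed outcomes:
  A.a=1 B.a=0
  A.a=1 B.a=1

missing: A.a=0 B.a=1

outcome vector order: (A.a,B.a)
[SC] allowed = {0/1 1/0 1/1}
SC∖claimed = {0/1}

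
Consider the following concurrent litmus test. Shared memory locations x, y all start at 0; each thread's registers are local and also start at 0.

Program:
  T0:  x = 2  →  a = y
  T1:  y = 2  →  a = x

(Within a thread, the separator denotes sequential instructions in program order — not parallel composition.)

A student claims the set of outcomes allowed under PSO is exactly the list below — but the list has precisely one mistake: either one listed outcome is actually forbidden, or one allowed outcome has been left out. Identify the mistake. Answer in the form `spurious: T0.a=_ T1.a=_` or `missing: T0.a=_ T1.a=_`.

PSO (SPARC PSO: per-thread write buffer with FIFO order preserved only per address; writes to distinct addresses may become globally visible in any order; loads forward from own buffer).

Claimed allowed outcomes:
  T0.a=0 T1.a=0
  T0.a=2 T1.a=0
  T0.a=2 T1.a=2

outcome vector order: (T0.a,T1.a)
PSO: 4 outcomes — {(0,0); (0,2); (2,0); (2,2)}
PSO∖claimed = {(0,2)}

missing: T0.a=0 T1.a=2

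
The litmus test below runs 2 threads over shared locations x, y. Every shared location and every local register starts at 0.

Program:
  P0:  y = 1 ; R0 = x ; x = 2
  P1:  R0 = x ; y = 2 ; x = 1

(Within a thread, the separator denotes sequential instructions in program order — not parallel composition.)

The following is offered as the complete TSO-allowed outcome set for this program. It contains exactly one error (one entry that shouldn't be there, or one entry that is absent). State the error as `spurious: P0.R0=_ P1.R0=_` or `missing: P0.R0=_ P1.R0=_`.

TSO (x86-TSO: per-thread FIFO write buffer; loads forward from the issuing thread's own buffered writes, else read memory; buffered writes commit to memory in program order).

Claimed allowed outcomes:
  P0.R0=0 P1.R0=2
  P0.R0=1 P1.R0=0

missing: P0.R0=0 P1.R0=0

outcome vector order: (P0.R0,P1.R0)
under TSO → (0,0) (0,2) (1,0)
TSO∖claimed = {(0,0)}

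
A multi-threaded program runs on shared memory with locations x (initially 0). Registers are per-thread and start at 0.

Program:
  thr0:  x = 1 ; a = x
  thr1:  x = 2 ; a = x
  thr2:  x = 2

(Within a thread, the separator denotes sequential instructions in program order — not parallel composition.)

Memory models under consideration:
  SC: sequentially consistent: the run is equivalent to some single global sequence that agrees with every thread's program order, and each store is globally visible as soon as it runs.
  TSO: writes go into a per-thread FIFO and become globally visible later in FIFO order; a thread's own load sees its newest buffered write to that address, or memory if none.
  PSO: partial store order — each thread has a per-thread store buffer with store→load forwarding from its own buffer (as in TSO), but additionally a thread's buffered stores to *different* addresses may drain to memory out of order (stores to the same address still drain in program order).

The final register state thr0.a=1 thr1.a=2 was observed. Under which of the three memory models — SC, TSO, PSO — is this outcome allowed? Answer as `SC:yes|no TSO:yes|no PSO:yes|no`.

outcome vector order: (thr0.a,thr1.a)
[SC] allowed = {<1 1> <1 2> <2 1> <2 2>}
[TSO] allowed = {<1 1> <1 2> <2 1> <2 2>}
[PSO] allowed = {<1 1> <1 2> <2 1> <2 2>}
target <1 2> ∈ {SC,TSO,PSO}

SC:yes TSO:yes PSO:yes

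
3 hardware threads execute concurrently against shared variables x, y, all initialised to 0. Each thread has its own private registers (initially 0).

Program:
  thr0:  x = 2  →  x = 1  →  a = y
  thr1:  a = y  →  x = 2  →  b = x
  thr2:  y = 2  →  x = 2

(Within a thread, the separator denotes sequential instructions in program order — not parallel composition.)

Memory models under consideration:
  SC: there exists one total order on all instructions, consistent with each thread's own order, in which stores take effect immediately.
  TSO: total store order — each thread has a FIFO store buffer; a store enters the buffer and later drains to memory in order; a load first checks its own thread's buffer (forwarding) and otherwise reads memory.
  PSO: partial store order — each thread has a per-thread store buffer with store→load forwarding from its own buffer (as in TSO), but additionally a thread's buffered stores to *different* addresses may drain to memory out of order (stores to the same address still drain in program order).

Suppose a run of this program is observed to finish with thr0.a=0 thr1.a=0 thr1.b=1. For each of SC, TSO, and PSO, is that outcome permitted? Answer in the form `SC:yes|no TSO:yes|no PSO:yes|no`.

SC:yes TSO:yes PSO:yes

outcome vector order: (thr0.a,thr1.a,thr1.b)
SC (7): (0,0,1); (0,0,2); (0,2,2); (2,0,1); (2,0,2); (2,2,1); (2,2,2)
TSO (8): (0,0,1); (0,0,2); (0,2,1); (0,2,2); (2,0,1); (2,0,2); (2,2,1); (2,2,2)
PSO (8): (0,0,1); (0,0,2); (0,2,1); (0,2,2); (2,0,1); (2,0,2); (2,2,1); (2,2,2)
target (0,0,1) ∈ {SC,TSO,PSO}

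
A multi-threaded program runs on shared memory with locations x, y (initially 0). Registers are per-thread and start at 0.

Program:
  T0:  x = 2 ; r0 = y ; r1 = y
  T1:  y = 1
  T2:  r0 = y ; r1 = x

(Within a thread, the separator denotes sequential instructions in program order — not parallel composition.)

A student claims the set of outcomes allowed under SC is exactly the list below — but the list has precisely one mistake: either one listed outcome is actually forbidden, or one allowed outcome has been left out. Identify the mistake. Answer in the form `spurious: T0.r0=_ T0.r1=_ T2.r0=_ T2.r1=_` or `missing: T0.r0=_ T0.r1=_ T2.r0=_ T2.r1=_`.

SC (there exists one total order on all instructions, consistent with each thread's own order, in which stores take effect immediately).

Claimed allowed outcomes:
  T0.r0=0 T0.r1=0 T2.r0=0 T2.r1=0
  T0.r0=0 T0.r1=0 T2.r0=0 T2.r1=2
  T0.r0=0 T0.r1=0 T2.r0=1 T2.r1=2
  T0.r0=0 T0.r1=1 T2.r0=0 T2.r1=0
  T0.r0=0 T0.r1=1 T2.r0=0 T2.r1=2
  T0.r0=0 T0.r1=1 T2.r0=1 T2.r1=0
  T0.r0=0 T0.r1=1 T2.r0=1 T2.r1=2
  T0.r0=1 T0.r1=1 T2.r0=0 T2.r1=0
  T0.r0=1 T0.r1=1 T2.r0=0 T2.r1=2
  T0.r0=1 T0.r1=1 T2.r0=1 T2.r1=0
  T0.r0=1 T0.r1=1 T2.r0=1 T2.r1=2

spurious: T0.r0=0 T0.r1=1 T2.r0=1 T2.r1=0

outcome vector order: (T0.r0,T0.r1,T2.r0,T2.r1)
SC (10): (0,0,0,0); (0,0,0,2); (0,0,1,2); (0,1,0,0); (0,1,0,2); (0,1,1,2); (1,1,0,0); (1,1,0,2); (1,1,1,0); (1,1,1,2)
claimed∖SC = {(0,1,1,0)}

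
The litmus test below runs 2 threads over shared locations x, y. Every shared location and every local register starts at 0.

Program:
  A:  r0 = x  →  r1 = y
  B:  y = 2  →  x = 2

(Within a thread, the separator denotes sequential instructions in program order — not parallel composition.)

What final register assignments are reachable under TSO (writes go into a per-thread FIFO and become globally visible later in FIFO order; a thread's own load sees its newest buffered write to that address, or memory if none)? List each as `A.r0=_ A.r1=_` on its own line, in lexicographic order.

A.r0=0 A.r1=0
A.r0=0 A.r1=2
A.r0=2 A.r1=2

outcome vector order: (A.r0,A.r1)
|TSO outcomes| = 3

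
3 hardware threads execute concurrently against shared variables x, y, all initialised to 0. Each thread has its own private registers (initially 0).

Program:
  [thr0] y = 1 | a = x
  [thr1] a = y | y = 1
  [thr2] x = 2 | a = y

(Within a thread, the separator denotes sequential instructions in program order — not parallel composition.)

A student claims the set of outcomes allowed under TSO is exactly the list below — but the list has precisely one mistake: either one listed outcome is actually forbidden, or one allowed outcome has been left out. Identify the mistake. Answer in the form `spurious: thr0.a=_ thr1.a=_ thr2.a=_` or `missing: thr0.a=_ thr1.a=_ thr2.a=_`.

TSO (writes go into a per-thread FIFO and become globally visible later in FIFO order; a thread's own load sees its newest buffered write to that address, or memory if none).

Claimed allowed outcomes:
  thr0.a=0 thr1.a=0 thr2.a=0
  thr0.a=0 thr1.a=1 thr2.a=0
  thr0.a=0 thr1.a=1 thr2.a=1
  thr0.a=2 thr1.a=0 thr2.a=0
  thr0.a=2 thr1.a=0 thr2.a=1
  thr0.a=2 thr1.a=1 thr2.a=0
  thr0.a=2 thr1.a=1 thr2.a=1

missing: thr0.a=0 thr1.a=0 thr2.a=1

outcome vector order: (thr0.a,thr1.a,thr2.a)
TSO (8): 000 001 010 011 200 201 210 211
TSO∖claimed = {001}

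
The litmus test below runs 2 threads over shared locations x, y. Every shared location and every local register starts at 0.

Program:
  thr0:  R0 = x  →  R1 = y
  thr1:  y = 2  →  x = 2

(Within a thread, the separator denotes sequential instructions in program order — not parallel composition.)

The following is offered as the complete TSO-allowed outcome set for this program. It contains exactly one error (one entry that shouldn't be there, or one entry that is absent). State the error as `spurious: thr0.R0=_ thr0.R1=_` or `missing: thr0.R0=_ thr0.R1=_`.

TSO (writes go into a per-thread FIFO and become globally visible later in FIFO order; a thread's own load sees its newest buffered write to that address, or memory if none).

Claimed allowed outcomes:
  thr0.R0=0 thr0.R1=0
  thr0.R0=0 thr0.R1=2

outcome vector order: (thr0.R0,thr0.R1)
under TSO → <0 0> <0 2> <2 2>
TSO∖claimed = {<2 2>}

missing: thr0.R0=2 thr0.R1=2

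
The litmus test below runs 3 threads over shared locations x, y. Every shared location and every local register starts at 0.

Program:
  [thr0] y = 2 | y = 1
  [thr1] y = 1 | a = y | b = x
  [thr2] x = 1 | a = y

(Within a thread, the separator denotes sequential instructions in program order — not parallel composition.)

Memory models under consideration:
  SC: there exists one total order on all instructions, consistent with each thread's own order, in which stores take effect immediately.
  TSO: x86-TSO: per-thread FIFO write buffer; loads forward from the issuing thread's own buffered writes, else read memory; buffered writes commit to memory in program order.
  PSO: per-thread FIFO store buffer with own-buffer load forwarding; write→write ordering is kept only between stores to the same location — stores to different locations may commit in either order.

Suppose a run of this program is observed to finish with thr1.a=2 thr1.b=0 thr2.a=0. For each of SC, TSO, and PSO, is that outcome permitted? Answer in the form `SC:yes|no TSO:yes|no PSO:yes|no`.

outcome vector order: (thr1.a,thr1.b,thr2.a)
SC (10): <1 0 1> <1 0 2> <1 1 0> <1 1 1> <1 1 2> <2 0 1> <2 0 2> <2 1 0> <2 1 1> <2 1 2>
TSO (12): <1 0 0> <1 0 1> <1 0 2> <1 1 0> <1 1 1> <1 1 2> <2 0 0> <2 0 1> <2 0 2> <2 1 0> <2 1 1> <2 1 2>
PSO (12): <1 0 0> <1 0 1> <1 0 2> <1 1 0> <1 1 1> <1 1 2> <2 0 0> <2 0 1> <2 0 2> <2 1 0> <2 1 1> <2 1 2>
target <2 0 0> ∈ {TSO,PSO}

SC:no TSO:yes PSO:yes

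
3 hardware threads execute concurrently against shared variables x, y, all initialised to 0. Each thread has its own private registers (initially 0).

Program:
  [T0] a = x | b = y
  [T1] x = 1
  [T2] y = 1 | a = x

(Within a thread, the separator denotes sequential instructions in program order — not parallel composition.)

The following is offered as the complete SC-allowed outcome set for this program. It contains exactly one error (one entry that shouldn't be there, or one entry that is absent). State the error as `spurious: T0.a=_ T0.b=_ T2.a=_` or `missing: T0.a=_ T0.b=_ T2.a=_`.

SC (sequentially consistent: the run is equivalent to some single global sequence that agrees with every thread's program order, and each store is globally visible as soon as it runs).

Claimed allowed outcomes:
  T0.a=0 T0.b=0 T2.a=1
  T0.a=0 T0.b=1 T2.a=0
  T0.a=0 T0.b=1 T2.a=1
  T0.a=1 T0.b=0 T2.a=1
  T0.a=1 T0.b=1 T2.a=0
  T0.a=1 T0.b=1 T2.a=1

missing: T0.a=0 T0.b=0 T2.a=0

outcome vector order: (T0.a,T0.b,T2.a)
SC: 7 outcomes — {(0,0,0), (0,0,1), (0,1,0), (0,1,1), (1,0,1), (1,1,0), (1,1,1)}
SC∖claimed = {(0,0,0)}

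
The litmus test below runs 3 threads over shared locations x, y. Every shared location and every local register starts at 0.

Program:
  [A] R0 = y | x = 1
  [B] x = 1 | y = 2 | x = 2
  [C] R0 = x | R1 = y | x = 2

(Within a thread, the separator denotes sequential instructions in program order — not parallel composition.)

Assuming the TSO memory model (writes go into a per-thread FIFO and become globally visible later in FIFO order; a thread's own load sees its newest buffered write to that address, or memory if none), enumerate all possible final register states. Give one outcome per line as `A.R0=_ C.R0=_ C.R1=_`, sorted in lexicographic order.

outcome vector order: (A.R0,C.R0,C.R1)
|TSO outcomes| = 10

A.R0=0 C.R0=0 C.R1=0
A.R0=0 C.R0=0 C.R1=2
A.R0=0 C.R0=1 C.R1=0
A.R0=0 C.R0=1 C.R1=2
A.R0=0 C.R0=2 C.R1=2
A.R0=2 C.R0=0 C.R1=0
A.R0=2 C.R0=0 C.R1=2
A.R0=2 C.R0=1 C.R1=0
A.R0=2 C.R0=1 C.R1=2
A.R0=2 C.R0=2 C.R1=2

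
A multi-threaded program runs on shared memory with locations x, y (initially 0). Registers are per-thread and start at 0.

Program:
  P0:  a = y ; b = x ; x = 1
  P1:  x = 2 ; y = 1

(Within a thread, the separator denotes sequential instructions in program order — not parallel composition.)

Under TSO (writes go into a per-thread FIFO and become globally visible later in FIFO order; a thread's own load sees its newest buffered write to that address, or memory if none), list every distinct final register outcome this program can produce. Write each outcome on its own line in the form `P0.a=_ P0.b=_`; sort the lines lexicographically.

outcome vector order: (P0.a,P0.b)
|TSO outcomes| = 3

P0.a=0 P0.b=0
P0.a=0 P0.b=2
P0.a=1 P0.b=2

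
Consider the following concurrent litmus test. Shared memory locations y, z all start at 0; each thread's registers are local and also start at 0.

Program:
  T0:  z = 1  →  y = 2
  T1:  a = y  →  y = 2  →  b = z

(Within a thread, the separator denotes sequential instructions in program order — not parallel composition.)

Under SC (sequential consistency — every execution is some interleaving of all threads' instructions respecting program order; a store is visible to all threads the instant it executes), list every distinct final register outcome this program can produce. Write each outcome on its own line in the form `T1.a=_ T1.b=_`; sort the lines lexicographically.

T1.a=0 T1.b=0
T1.a=0 T1.b=1
T1.a=2 T1.b=1

outcome vector order: (T1.a,T1.b)
|SC outcomes| = 3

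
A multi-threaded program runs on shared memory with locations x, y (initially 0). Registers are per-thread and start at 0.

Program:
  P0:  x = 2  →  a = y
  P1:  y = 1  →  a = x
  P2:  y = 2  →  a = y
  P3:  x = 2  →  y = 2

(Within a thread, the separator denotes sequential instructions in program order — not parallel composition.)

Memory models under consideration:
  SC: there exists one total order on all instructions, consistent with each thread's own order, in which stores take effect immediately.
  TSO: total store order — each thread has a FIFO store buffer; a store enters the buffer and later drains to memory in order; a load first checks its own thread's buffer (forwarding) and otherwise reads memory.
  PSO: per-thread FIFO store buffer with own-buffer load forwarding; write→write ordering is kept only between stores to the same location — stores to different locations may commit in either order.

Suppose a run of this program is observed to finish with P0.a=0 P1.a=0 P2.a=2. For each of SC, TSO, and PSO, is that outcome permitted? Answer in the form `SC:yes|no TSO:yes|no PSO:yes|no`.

SC:no TSO:yes PSO:yes

outcome vector order: (P0.a,P1.a,P2.a)
SC (10): 021; 022; 101; 102; 121; 122; 201; 202; 221; 222
TSO (12): 001; 002; 021; 022; 101; 102; 121; 122; 201; 202; 221; 222
PSO (12): 001; 002; 021; 022; 101; 102; 121; 122; 201; 202; 221; 222
target 002 ∈ {TSO,PSO}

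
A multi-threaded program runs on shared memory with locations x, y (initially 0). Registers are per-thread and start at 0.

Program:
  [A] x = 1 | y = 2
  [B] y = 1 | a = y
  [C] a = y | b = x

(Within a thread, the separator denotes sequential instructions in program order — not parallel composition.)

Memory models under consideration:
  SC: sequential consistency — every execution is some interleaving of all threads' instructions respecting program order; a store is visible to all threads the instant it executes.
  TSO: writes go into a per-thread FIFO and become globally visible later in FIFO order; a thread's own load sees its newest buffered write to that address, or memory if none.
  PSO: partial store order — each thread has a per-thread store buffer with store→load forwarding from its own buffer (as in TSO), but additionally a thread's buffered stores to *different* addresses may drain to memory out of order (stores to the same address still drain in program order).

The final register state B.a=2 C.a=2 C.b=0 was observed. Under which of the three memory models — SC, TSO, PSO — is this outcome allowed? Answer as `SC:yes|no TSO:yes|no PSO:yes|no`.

outcome vector order: (B.a,C.a,C.b)
SC (10): <1 0 0> <1 0 1> <1 1 0> <1 1 1> <1 2 1> <2 0 0> <2 0 1> <2 1 0> <2 1 1> <2 2 1>
TSO (10): <1 0 0> <1 0 1> <1 1 0> <1 1 1> <1 2 1> <2 0 0> <2 0 1> <2 1 0> <2 1 1> <2 2 1>
PSO (12): <1 0 0> <1 0 1> <1 1 0> <1 1 1> <1 2 0> <1 2 1> <2 0 0> <2 0 1> <2 1 0> <2 1 1> <2 2 0> <2 2 1>
target <2 2 0> ∈ {PSO}

SC:no TSO:no PSO:yes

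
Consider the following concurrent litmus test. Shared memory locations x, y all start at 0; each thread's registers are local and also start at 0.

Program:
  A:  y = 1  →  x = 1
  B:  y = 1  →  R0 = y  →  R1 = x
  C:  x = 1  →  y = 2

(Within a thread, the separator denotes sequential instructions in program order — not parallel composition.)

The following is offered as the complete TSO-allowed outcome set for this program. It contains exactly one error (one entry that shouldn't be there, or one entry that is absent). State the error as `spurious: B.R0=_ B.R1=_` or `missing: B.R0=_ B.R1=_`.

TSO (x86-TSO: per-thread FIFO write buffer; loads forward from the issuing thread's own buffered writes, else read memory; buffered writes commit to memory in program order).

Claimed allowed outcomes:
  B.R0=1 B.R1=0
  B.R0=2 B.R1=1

outcome vector order: (B.R0,B.R1)
under TSO → <1 0>, <1 1>, <2 1>
TSO∖claimed = {<1 1>}

missing: B.R0=1 B.R1=1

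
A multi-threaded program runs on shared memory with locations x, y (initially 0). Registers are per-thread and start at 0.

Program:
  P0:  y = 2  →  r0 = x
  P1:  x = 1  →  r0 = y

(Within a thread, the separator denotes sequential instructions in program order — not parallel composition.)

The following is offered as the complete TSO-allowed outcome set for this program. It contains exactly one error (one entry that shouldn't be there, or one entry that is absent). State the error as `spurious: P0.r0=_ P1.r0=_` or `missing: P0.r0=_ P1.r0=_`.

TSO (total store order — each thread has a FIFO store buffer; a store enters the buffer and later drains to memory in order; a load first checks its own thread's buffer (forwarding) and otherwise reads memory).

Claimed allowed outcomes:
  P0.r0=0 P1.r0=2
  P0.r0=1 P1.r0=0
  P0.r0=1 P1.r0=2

outcome vector order: (P0.r0,P1.r0)
TSO (4): (0,0), (0,2), (1,0), (1,2)
TSO∖claimed = {(0,0)}

missing: P0.r0=0 P1.r0=0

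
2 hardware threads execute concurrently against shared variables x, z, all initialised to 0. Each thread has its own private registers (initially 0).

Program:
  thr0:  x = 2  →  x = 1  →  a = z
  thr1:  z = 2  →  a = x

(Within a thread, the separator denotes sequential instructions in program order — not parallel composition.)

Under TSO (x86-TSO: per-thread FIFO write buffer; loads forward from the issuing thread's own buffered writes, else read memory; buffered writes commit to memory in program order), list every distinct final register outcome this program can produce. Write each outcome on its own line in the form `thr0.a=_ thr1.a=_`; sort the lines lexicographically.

outcome vector order: (thr0.a,thr1.a)
|TSO outcomes| = 6

thr0.a=0 thr1.a=0
thr0.a=0 thr1.a=1
thr0.a=0 thr1.a=2
thr0.a=2 thr1.a=0
thr0.a=2 thr1.a=1
thr0.a=2 thr1.a=2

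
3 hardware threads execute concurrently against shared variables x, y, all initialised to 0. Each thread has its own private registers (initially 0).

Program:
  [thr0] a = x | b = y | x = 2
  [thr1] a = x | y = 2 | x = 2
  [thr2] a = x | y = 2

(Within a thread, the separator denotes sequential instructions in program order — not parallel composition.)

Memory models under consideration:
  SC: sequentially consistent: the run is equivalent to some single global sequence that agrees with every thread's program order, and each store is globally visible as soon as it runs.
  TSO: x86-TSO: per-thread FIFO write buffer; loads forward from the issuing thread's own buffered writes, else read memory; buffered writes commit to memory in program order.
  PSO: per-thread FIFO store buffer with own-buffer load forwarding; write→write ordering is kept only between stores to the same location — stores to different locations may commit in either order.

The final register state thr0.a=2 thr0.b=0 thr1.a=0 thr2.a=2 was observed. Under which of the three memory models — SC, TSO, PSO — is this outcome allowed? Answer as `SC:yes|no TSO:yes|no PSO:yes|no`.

outcome vector order: (thr0.a,thr0.b,thr1.a,thr2.a)
SC (9): (0,0,0,0), (0,0,0,2), (0,0,2,0), (0,0,2,2), (0,2,0,0), (0,2,0,2), (0,2,2,0), (2,2,0,0), (2,2,0,2)
TSO (9): (0,0,0,0), (0,0,0,2), (0,0,2,0), (0,0,2,2), (0,2,0,0), (0,2,0,2), (0,2,2,0), (2,2,0,0), (2,2,0,2)
PSO (11): (0,0,0,0), (0,0,0,2), (0,0,2,0), (0,0,2,2), (0,2,0,0), (0,2,0,2), (0,2,2,0), (2,0,0,0), (2,0,0,2), (2,2,0,0), (2,2,0,2)
target (2,0,0,2) ∈ {PSO}

SC:no TSO:no PSO:yes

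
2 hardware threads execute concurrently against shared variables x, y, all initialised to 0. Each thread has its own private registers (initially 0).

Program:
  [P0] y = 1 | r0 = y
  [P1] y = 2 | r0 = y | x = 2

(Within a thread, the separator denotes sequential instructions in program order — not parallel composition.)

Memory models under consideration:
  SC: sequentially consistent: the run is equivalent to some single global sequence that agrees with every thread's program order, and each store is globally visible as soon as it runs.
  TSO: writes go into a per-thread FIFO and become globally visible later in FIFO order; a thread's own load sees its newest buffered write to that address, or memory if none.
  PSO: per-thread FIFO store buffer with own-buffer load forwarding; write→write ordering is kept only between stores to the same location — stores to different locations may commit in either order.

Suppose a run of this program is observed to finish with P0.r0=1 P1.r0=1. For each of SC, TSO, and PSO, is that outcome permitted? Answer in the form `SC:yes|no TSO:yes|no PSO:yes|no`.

SC:yes TSO:yes PSO:yes

outcome vector order: (P0.r0,P1.r0)
[SC] allowed = {1/1; 1/2; 2/2}
[TSO] allowed = {1/1; 1/2; 2/2}
[PSO] allowed = {1/1; 1/2; 2/2}
target 1/1 ∈ {SC,TSO,PSO}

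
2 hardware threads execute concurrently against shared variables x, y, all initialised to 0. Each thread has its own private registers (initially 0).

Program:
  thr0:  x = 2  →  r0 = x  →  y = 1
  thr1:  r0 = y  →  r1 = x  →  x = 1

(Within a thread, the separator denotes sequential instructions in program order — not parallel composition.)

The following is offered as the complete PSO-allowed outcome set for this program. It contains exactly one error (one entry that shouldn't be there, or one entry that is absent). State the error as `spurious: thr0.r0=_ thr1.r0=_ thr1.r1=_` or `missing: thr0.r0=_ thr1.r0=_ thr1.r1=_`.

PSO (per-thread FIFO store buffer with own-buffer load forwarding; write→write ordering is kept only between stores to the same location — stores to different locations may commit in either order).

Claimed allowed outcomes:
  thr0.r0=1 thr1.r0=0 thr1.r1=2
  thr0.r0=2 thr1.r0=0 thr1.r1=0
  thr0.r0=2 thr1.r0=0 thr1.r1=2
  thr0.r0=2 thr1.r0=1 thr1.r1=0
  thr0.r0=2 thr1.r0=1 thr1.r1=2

outcome vector order: (thr0.r0,thr1.r0,thr1.r1)
PSO (6): <1 0 0>; <1 0 2>; <2 0 0>; <2 0 2>; <2 1 0>; <2 1 2>
PSO∖claimed = {<1 0 0>}

missing: thr0.r0=1 thr1.r0=0 thr1.r1=0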